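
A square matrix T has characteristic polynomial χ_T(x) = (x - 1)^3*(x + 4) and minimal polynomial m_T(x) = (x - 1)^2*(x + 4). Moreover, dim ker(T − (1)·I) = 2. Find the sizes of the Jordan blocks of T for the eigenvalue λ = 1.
Block sizes for λ = 1: [2, 1]

Step 1 — from the characteristic polynomial, algebraic multiplicity of λ = 1 is 3. From dim ker(T − (1)·I) = 2, there are exactly 2 Jordan blocks for λ = 1.
Step 2 — from the minimal polynomial, the factor (x − 1)^2 tells us the largest block for λ = 1 has size 2.
Step 3 — with total size 3, 2 blocks, and largest block 2, the block sizes (in nonincreasing order) are [2, 1].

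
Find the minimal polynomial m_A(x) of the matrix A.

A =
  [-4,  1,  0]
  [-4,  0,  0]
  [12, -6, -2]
x^2 + 4*x + 4

The characteristic polynomial is χ_A(x) = (x + 2)^3, so the eigenvalues are known. The minimal polynomial is
  m_A(x) = Π_λ (x − λ)^{k_λ}
where k_λ is the size of the *largest* Jordan block for λ (equivalently, the smallest k with (A − λI)^k v = 0 for every generalised eigenvector v of λ).

  λ = -2: largest Jordan block has size 2, contributing (x + 2)^2

So m_A(x) = (x + 2)^2 = x^2 + 4*x + 4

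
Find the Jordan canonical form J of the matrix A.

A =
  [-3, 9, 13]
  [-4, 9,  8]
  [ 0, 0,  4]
J_2(3) ⊕ J_1(4)

The characteristic polynomial is
  det(x·I − A) = x^3 - 10*x^2 + 33*x - 36 = (x - 4)*(x - 3)^2

Eigenvalues and multiplicities (the geometric multiplicity of λ is n − rank(A − λI), which equals the number of Jordan blocks for λ):
  λ = 3: algebraic multiplicity = 2, geometric multiplicity = 1
  λ = 4: algebraic multiplicity = 1, geometric multiplicity = 1

Determining the block sizes for each eigenvalue:
  λ = 3: one block (gm = 1), so the single block has size am = 2 → block sizes [2]
  λ = 4: one block (gm = 1), so the single block has size am = 1 → block sizes [1]

Assembling the blocks gives a Jordan form
J =
  [3, 1, 0]
  [0, 3, 0]
  [0, 0, 4]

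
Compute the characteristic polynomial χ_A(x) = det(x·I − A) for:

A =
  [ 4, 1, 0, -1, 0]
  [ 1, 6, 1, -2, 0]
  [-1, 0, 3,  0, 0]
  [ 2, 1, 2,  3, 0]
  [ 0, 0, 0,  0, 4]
x^5 - 20*x^4 + 160*x^3 - 640*x^2 + 1280*x - 1024

Expanding det(x·I − A) (e.g. by cofactor expansion or by noting that A is similar to its Jordan form J, which has the same characteristic polynomial as A) gives
  χ_A(x) = x^5 - 20*x^4 + 160*x^3 - 640*x^2 + 1280*x - 1024
which factors as (x - 4)^5. The eigenvalues (with algebraic multiplicities) are λ = 4 with multiplicity 5.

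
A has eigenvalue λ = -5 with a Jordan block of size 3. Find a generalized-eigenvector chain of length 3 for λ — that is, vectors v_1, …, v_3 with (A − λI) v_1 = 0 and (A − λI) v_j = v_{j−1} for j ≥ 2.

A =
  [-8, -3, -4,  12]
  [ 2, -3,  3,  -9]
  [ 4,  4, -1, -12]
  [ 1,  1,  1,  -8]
A Jordan chain for λ = -5 of length 3:
v_1 = (-1, 1, 0, 0)ᵀ
v_2 = (-3, 2, 4, 1)ᵀ
v_3 = (1, 0, 0, 0)ᵀ

Let N = A − (-5)·I. We want v_3 with N^3 v_3 = 0 but N^2 v_3 ≠ 0; then v_{j-1} := N · v_j for j = 3, …, 2.

Pick v_3 = (1, 0, 0, 0)ᵀ.
Then v_2 = N · v_3 = (-3, 2, 4, 1)ᵀ.
Then v_1 = N · v_2 = (-1, 1, 0, 0)ᵀ.

Sanity check: (A − (-5)·I) v_1 = (0, 0, 0, 0)ᵀ = 0. ✓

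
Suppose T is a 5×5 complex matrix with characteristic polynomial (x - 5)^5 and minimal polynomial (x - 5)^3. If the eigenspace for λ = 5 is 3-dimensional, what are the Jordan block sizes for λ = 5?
Block sizes for λ = 5: [3, 1, 1]

Step 1 — from the characteristic polynomial, algebraic multiplicity of λ = 5 is 5. From dim ker(T − (5)·I) = 3, there are exactly 3 Jordan blocks for λ = 5.
Step 2 — from the minimal polynomial, the factor (x − 5)^3 tells us the largest block for λ = 5 has size 3.
Step 3 — with total size 5, 3 blocks, and largest block 3, the block sizes (in nonincreasing order) are [3, 1, 1].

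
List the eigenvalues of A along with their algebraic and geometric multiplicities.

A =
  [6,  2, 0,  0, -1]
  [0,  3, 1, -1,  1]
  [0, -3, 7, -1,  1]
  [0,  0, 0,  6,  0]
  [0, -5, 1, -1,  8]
λ = 6: alg = 5, geom = 3

Step 1 — factor the characteristic polynomial to read off the algebraic multiplicities:
  χ_A(x) = (x - 6)^5

Step 2 — compute geometric multiplicities via the rank-nullity identity g(λ) = n − rank(A − λI):
  rank(A − (6)·I) = 2, so dim ker(A − (6)·I) = n − 2 = 3

Summary:
  λ = 6: algebraic multiplicity = 5, geometric multiplicity = 3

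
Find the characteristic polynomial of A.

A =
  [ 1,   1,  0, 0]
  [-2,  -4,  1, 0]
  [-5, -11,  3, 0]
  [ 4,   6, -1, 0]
x^4

Expanding det(x·I − A) (e.g. by cofactor expansion or by noting that A is similar to its Jordan form J, which has the same characteristic polynomial as A) gives
  χ_A(x) = x^4
which factors as x^4. The eigenvalues (with algebraic multiplicities) are λ = 0 with multiplicity 4.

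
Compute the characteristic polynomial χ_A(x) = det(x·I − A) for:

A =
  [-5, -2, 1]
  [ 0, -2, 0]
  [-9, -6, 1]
x^3 + 6*x^2 + 12*x + 8

Expanding det(x·I − A) (e.g. by cofactor expansion or by noting that A is similar to its Jordan form J, which has the same characteristic polynomial as A) gives
  χ_A(x) = x^3 + 6*x^2 + 12*x + 8
which factors as (x + 2)^3. The eigenvalues (with algebraic multiplicities) are λ = -2 with multiplicity 3.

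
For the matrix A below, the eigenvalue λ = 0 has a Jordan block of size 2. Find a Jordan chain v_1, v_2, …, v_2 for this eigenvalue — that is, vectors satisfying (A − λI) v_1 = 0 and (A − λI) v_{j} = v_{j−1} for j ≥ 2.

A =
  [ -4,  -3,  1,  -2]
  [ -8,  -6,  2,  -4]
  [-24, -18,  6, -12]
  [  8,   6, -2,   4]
A Jordan chain for λ = 0 of length 2:
v_1 = (-4, -8, -24, 8)ᵀ
v_2 = (1, 0, 0, 0)ᵀ

Let N = A − (0)·I. We want v_2 with N^2 v_2 = 0 but N^1 v_2 ≠ 0; then v_{j-1} := N · v_j for j = 2, …, 2.

Pick v_2 = (1, 0, 0, 0)ᵀ.
Then v_1 = N · v_2 = (-4, -8, -24, 8)ᵀ.

Sanity check: (A − (0)·I) v_1 = (0, 0, 0, 0)ᵀ = 0. ✓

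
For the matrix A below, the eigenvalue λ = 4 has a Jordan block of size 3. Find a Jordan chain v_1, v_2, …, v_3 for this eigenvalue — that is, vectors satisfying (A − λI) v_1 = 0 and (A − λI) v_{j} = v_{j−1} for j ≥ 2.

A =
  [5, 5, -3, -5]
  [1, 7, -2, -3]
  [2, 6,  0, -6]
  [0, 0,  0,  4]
A Jordan chain for λ = 4 of length 3:
v_1 = (2, 2, 4, 0)ᵀ
v_2 = (5, 3, 6, 0)ᵀ
v_3 = (0, 1, 0, 0)ᵀ

Let N = A − (4)·I. We want v_3 with N^3 v_3 = 0 but N^2 v_3 ≠ 0; then v_{j-1} := N · v_j for j = 3, …, 2.

Pick v_3 = (0, 1, 0, 0)ᵀ.
Then v_2 = N · v_3 = (5, 3, 6, 0)ᵀ.
Then v_1 = N · v_2 = (2, 2, 4, 0)ᵀ.

Sanity check: (A − (4)·I) v_1 = (0, 0, 0, 0)ᵀ = 0. ✓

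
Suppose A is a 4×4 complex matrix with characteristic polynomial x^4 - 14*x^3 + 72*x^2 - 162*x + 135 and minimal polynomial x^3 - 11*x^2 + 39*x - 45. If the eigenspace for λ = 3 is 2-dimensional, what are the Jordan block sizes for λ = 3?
Block sizes for λ = 3: [2, 1]

Step 1 — from the characteristic polynomial, algebraic multiplicity of λ = 3 is 3. From dim ker(A − (3)·I) = 2, there are exactly 2 Jordan blocks for λ = 3.
Step 2 — from the minimal polynomial, the factor (x − 3)^2 tells us the largest block for λ = 3 has size 2.
Step 3 — with total size 3, 2 blocks, and largest block 2, the block sizes (in nonincreasing order) are [2, 1].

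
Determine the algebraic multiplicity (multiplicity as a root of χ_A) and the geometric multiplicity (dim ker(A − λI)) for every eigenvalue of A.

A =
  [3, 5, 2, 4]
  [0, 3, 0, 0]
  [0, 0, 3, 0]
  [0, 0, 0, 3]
λ = 3: alg = 4, geom = 3

Step 1 — factor the characteristic polynomial to read off the algebraic multiplicities:
  χ_A(x) = (x - 3)^4

Step 2 — compute geometric multiplicities via the rank-nullity identity g(λ) = n − rank(A − λI):
  rank(A − (3)·I) = 1, so dim ker(A − (3)·I) = n − 1 = 3

Summary:
  λ = 3: algebraic multiplicity = 4, geometric multiplicity = 3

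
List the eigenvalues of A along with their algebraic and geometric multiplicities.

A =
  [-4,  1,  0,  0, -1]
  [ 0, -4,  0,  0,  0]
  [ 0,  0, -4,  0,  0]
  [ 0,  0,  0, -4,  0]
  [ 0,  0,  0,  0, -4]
λ = -4: alg = 5, geom = 4

Step 1 — factor the characteristic polynomial to read off the algebraic multiplicities:
  χ_A(x) = (x + 4)^5

Step 2 — compute geometric multiplicities via the rank-nullity identity g(λ) = n − rank(A − λI):
  rank(A − (-4)·I) = 1, so dim ker(A − (-4)·I) = n − 1 = 4

Summary:
  λ = -4: algebraic multiplicity = 5, geometric multiplicity = 4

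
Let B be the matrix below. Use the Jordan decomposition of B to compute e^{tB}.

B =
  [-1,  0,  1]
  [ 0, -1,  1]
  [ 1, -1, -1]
e^{tB} =
  [t^2*exp(-t)/2 + exp(-t), -t^2*exp(-t)/2, t*exp(-t)]
  [t^2*exp(-t)/2, -t^2*exp(-t)/2 + exp(-t), t*exp(-t)]
  [t*exp(-t), -t*exp(-t), exp(-t)]

Strategy: write B = P · J · P⁻¹ where J is a Jordan canonical form, so e^{tB} = P · e^{tJ} · P⁻¹, and e^{tJ} can be computed block-by-block.

B has Jordan form
J =
  [-1,  1,  0]
  [ 0, -1,  1]
  [ 0,  0, -1]
(up to reordering of blocks).

Per-block formulas:
  For a 3×3 Jordan block J_3(-1): exp(t · J_3(-1)) = e^(-1t)·(I + t·N + (t^2/2)·N^2), where N is the 3×3 nilpotent shift.

After assembling e^{tJ} and conjugating by P, we get:

e^{tB} =
  [t^2*exp(-t)/2 + exp(-t), -t^2*exp(-t)/2, t*exp(-t)]
  [t^2*exp(-t)/2, -t^2*exp(-t)/2 + exp(-t), t*exp(-t)]
  [t*exp(-t), -t*exp(-t), exp(-t)]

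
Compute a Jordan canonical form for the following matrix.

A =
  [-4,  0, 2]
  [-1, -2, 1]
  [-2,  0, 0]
J_2(-2) ⊕ J_1(-2)

The characteristic polynomial is
  det(x·I − A) = x^3 + 6*x^2 + 12*x + 8 = (x + 2)^3

Eigenvalues and multiplicities (the geometric multiplicity of λ is n − rank(A − λI), which equals the number of Jordan blocks for λ):
  λ = -2: algebraic multiplicity = 3, geometric multiplicity = 2

Determining the block sizes for each eigenvalue:
  λ = -2: 2 blocks summing to 3 forces exactly one block of size 2 and the rest size 1 → block sizes [2, 1]

Assembling the blocks gives a Jordan form
J =
  [-2,  1,  0]
  [ 0, -2,  0]
  [ 0,  0, -2]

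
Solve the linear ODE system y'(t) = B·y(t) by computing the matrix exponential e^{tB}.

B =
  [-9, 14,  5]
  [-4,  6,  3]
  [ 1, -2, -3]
e^{tB} =
  [-t^2*exp(-2*t) - 7*t*exp(-2*t) + exp(-2*t), 2*t^2*exp(-2*t) + 14*t*exp(-2*t), t^2*exp(-2*t) + 5*t*exp(-2*t)]
  [-t^2*exp(-2*t)/2 - 4*t*exp(-2*t), t^2*exp(-2*t) + 8*t*exp(-2*t) + exp(-2*t), t^2*exp(-2*t)/2 + 3*t*exp(-2*t)]
  [t*exp(-2*t), -2*t*exp(-2*t), -t*exp(-2*t) + exp(-2*t)]

Strategy: write B = P · J · P⁻¹ where J is a Jordan canonical form, so e^{tB} = P · e^{tJ} · P⁻¹, and e^{tJ} can be computed block-by-block.

B has Jordan form
J =
  [-2,  1,  0]
  [ 0, -2,  1]
  [ 0,  0, -2]
(up to reordering of blocks).

Per-block formulas:
  For a 3×3 Jordan block J_3(-2): exp(t · J_3(-2)) = e^(-2t)·(I + t·N + (t^2/2)·N^2), where N is the 3×3 nilpotent shift.

After assembling e^{tJ} and conjugating by P, we get:

e^{tB} =
  [-t^2*exp(-2*t) - 7*t*exp(-2*t) + exp(-2*t), 2*t^2*exp(-2*t) + 14*t*exp(-2*t), t^2*exp(-2*t) + 5*t*exp(-2*t)]
  [-t^2*exp(-2*t)/2 - 4*t*exp(-2*t), t^2*exp(-2*t) + 8*t*exp(-2*t) + exp(-2*t), t^2*exp(-2*t)/2 + 3*t*exp(-2*t)]
  [t*exp(-2*t), -2*t*exp(-2*t), -t*exp(-2*t) + exp(-2*t)]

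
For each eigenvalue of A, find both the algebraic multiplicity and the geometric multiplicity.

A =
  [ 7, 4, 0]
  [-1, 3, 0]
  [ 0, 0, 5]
λ = 5: alg = 3, geom = 2

Step 1 — factor the characteristic polynomial to read off the algebraic multiplicities:
  χ_A(x) = (x - 5)^3

Step 2 — compute geometric multiplicities via the rank-nullity identity g(λ) = n − rank(A − λI):
  rank(A − (5)·I) = 1, so dim ker(A − (5)·I) = n − 1 = 2

Summary:
  λ = 5: algebraic multiplicity = 3, geometric multiplicity = 2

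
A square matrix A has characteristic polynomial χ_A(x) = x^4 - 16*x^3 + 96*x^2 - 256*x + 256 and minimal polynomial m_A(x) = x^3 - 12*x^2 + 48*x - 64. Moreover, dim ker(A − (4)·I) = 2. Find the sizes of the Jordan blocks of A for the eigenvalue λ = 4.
Block sizes for λ = 4: [3, 1]

Step 1 — from the characteristic polynomial, algebraic multiplicity of λ = 4 is 4. From dim ker(A − (4)·I) = 2, there are exactly 2 Jordan blocks for λ = 4.
Step 2 — from the minimal polynomial, the factor (x − 4)^3 tells us the largest block for λ = 4 has size 3.
Step 3 — with total size 4, 2 blocks, and largest block 3, the block sizes (in nonincreasing order) are [3, 1].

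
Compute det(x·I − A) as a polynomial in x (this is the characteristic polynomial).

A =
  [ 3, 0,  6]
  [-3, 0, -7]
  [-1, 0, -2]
x^3 - x^2

Expanding det(x·I − A) (e.g. by cofactor expansion or by noting that A is similar to its Jordan form J, which has the same characteristic polynomial as A) gives
  χ_A(x) = x^3 - x^2
which factors as x^2*(x - 1). The eigenvalues (with algebraic multiplicities) are λ = 0 with multiplicity 2, λ = 1 with multiplicity 1.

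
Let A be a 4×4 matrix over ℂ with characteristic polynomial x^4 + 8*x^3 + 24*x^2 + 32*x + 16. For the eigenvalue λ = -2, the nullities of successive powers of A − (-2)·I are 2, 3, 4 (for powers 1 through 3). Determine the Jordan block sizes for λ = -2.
Block sizes for λ = -2: [3, 1]

From the dimensions of kernels of powers, the number of Jordan blocks of size at least j is d_j − d_{j−1} where d_j = dim ker(N^j) (with d_0 = 0). Computing the differences gives [2, 1, 1].
The number of blocks of size exactly k is (#blocks of size ≥ k) − (#blocks of size ≥ k + 1), so the partition is: 1 block(s) of size 1, 1 block(s) of size 3.
In nonincreasing order the block sizes are [3, 1].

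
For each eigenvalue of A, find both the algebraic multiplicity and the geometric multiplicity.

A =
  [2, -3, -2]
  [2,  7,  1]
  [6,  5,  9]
λ = 6: alg = 3, geom = 1

Step 1 — factor the characteristic polynomial to read off the algebraic multiplicities:
  χ_A(x) = (x - 6)^3

Step 2 — compute geometric multiplicities via the rank-nullity identity g(λ) = n − rank(A − λI):
  rank(A − (6)·I) = 2, so dim ker(A − (6)·I) = n − 2 = 1

Summary:
  λ = 6: algebraic multiplicity = 3, geometric multiplicity = 1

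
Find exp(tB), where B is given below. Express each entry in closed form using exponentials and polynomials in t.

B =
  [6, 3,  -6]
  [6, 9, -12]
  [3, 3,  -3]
e^{tB} =
  [exp(6*t), exp(6*t) - exp(3*t), -2*exp(6*t) + 2*exp(3*t)]
  [2*exp(6*t) - 2*exp(3*t), 2*exp(6*t) - exp(3*t), -4*exp(6*t) + 4*exp(3*t)]
  [exp(6*t) - exp(3*t), exp(6*t) - exp(3*t), -2*exp(6*t) + 3*exp(3*t)]

Strategy: write B = P · J · P⁻¹ where J is a Jordan canonical form, so e^{tB} = P · e^{tJ} · P⁻¹, and e^{tJ} can be computed block-by-block.

B has Jordan form
J =
  [3, 0, 0]
  [0, 3, 0]
  [0, 0, 6]
(up to reordering of blocks).

Per-block formulas:
  For a 1×1 block at λ = 3: exp(t · [3]) = [e^(3t)].
  For a 1×1 block at λ = 6: exp(t · [6]) = [e^(6t)].

After assembling e^{tJ} and conjugating by P, we get:

e^{tB} =
  [exp(6*t), exp(6*t) - exp(3*t), -2*exp(6*t) + 2*exp(3*t)]
  [2*exp(6*t) - 2*exp(3*t), 2*exp(6*t) - exp(3*t), -4*exp(6*t) + 4*exp(3*t)]
  [exp(6*t) - exp(3*t), exp(6*t) - exp(3*t), -2*exp(6*t) + 3*exp(3*t)]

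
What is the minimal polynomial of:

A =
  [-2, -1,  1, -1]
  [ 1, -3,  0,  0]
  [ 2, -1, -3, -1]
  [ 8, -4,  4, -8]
x^3 + 12*x^2 + 48*x + 64

The characteristic polynomial is χ_A(x) = (x + 4)^4, so the eigenvalues are known. The minimal polynomial is
  m_A(x) = Π_λ (x − λ)^{k_λ}
where k_λ is the size of the *largest* Jordan block for λ (equivalently, the smallest k with (A − λI)^k v = 0 for every generalised eigenvector v of λ).

  λ = -4: largest Jordan block has size 3, contributing (x + 4)^3

So m_A(x) = (x + 4)^3 = x^3 + 12*x^2 + 48*x + 64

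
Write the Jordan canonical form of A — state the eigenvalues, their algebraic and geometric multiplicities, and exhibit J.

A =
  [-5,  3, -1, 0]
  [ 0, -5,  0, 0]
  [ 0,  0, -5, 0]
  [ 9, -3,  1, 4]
J_2(-5) ⊕ J_1(-5) ⊕ J_1(4)

The characteristic polynomial is
  det(x·I − A) = x^4 + 11*x^3 + 15*x^2 - 175*x - 500 = (x - 4)*(x + 5)^3

Eigenvalues and multiplicities (the geometric multiplicity of λ is n − rank(A − λI), which equals the number of Jordan blocks for λ):
  λ = -5: algebraic multiplicity = 3, geometric multiplicity = 2
  λ = 4: algebraic multiplicity = 1, geometric multiplicity = 1

Determining the block sizes for each eigenvalue:
  λ = -5: 2 blocks summing to 3 forces exactly one block of size 2 and the rest size 1 → block sizes [2, 1]
  λ = 4: one block (gm = 1), so the single block has size am = 1 → block sizes [1]

Assembling the blocks gives a Jordan form
J =
  [-5,  1,  0, 0]
  [ 0, -5,  0, 0]
  [ 0,  0, -5, 0]
  [ 0,  0,  0, 4]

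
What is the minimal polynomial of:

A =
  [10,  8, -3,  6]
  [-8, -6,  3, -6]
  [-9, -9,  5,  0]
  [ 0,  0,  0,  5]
x^3 - 9*x^2 + 24*x - 20

The characteristic polynomial is χ_A(x) = (x - 5)^2*(x - 2)^2, so the eigenvalues are known. The minimal polynomial is
  m_A(x) = Π_λ (x − λ)^{k_λ}
where k_λ is the size of the *largest* Jordan block for λ (equivalently, the smallest k with (A − λI)^k v = 0 for every generalised eigenvector v of λ).

  λ = 2: largest Jordan block has size 2, contributing (x − 2)^2
  λ = 5: largest Jordan block has size 1, contributing (x − 5)

So m_A(x) = (x - 5)*(x - 2)^2 = x^3 - 9*x^2 + 24*x - 20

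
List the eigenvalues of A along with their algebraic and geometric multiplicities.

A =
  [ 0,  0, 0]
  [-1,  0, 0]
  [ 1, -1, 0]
λ = 0: alg = 3, geom = 1

Step 1 — factor the characteristic polynomial to read off the algebraic multiplicities:
  χ_A(x) = x^3

Step 2 — compute geometric multiplicities via the rank-nullity identity g(λ) = n − rank(A − λI):
  rank(A − (0)·I) = 2, so dim ker(A − (0)·I) = n − 2 = 1

Summary:
  λ = 0: algebraic multiplicity = 3, geometric multiplicity = 1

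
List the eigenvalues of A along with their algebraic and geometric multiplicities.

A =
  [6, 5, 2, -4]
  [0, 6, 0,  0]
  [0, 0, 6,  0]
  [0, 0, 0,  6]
λ = 6: alg = 4, geom = 3

Step 1 — factor the characteristic polynomial to read off the algebraic multiplicities:
  χ_A(x) = (x - 6)^4

Step 2 — compute geometric multiplicities via the rank-nullity identity g(λ) = n − rank(A − λI):
  rank(A − (6)·I) = 1, so dim ker(A − (6)·I) = n − 1 = 3

Summary:
  λ = 6: algebraic multiplicity = 4, geometric multiplicity = 3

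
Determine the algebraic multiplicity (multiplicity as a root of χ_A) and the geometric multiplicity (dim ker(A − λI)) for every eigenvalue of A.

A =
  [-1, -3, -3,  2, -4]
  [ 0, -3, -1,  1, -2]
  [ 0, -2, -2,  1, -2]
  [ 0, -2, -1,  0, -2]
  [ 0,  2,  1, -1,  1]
λ = -1: alg = 5, geom = 3

Step 1 — factor the characteristic polynomial to read off the algebraic multiplicities:
  χ_A(x) = (x + 1)^5

Step 2 — compute geometric multiplicities via the rank-nullity identity g(λ) = n − rank(A − λI):
  rank(A − (-1)·I) = 2, so dim ker(A − (-1)·I) = n − 2 = 3

Summary:
  λ = -1: algebraic multiplicity = 5, geometric multiplicity = 3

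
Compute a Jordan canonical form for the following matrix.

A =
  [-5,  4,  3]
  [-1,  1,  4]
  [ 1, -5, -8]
J_3(-4)

The characteristic polynomial is
  det(x·I − A) = x^3 + 12*x^2 + 48*x + 64 = (x + 4)^3

Eigenvalues and multiplicities (the geometric multiplicity of λ is n − rank(A − λI), which equals the number of Jordan blocks for λ):
  λ = -4: algebraic multiplicity = 3, geometric multiplicity = 1

Determining the block sizes for each eigenvalue:
  λ = -4: one block (gm = 1), so the single block has size am = 3 → block sizes [3]

Assembling the blocks gives a Jordan form
J =
  [-4,  1,  0]
  [ 0, -4,  1]
  [ 0,  0, -4]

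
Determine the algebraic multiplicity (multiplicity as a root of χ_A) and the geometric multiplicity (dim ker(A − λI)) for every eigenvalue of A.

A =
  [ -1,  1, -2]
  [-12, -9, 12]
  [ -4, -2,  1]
λ = -3: alg = 3, geom = 2

Step 1 — factor the characteristic polynomial to read off the algebraic multiplicities:
  χ_A(x) = (x + 3)^3

Step 2 — compute geometric multiplicities via the rank-nullity identity g(λ) = n − rank(A − λI):
  rank(A − (-3)·I) = 1, so dim ker(A − (-3)·I) = n − 1 = 2

Summary:
  λ = -3: algebraic multiplicity = 3, geometric multiplicity = 2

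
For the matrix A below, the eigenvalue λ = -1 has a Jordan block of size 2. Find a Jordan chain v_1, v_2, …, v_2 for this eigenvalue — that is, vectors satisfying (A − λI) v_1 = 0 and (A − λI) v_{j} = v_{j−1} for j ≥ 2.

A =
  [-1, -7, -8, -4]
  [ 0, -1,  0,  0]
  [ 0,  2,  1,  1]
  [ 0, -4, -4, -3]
A Jordan chain for λ = -1 of length 2:
v_1 = (-7, 0, 2, -4)ᵀ
v_2 = (0, 1, 0, 0)ᵀ

Let N = A − (-1)·I. We want v_2 with N^2 v_2 = 0 but N^1 v_2 ≠ 0; then v_{j-1} := N · v_j for j = 2, …, 2.

Pick v_2 = (0, 1, 0, 0)ᵀ.
Then v_1 = N · v_2 = (-7, 0, 2, -4)ᵀ.

Sanity check: (A − (-1)·I) v_1 = (0, 0, 0, 0)ᵀ = 0. ✓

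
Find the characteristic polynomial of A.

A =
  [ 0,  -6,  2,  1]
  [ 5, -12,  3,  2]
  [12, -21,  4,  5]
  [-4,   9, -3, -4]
x^4 + 12*x^3 + 54*x^2 + 108*x + 81

Expanding det(x·I − A) (e.g. by cofactor expansion or by noting that A is similar to its Jordan form J, which has the same characteristic polynomial as A) gives
  χ_A(x) = x^4 + 12*x^3 + 54*x^2 + 108*x + 81
which factors as (x + 3)^4. The eigenvalues (with algebraic multiplicities) are λ = -3 with multiplicity 4.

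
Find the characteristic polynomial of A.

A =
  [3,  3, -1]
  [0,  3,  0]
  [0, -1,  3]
x^3 - 9*x^2 + 27*x - 27

Expanding det(x·I − A) (e.g. by cofactor expansion or by noting that A is similar to its Jordan form J, which has the same characteristic polynomial as A) gives
  χ_A(x) = x^3 - 9*x^2 + 27*x - 27
which factors as (x - 3)^3. The eigenvalues (with algebraic multiplicities) are λ = 3 with multiplicity 3.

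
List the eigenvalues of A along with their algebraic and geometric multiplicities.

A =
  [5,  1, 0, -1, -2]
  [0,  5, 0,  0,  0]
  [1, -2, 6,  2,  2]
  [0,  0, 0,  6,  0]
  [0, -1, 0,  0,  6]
λ = 5: alg = 2, geom = 1; λ = 6: alg = 3, geom = 2

Step 1 — factor the characteristic polynomial to read off the algebraic multiplicities:
  χ_A(x) = (x - 6)^3*(x - 5)^2

Step 2 — compute geometric multiplicities via the rank-nullity identity g(λ) = n − rank(A − λI):
  rank(A − (5)·I) = 4, so dim ker(A − (5)·I) = n − 4 = 1
  rank(A − (6)·I) = 3, so dim ker(A − (6)·I) = n − 3 = 2

Summary:
  λ = 5: algebraic multiplicity = 2, geometric multiplicity = 1
  λ = 6: algebraic multiplicity = 3, geometric multiplicity = 2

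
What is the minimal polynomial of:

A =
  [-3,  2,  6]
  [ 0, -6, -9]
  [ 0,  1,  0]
x^2 + 6*x + 9

The characteristic polynomial is χ_A(x) = (x + 3)^3, so the eigenvalues are known. The minimal polynomial is
  m_A(x) = Π_λ (x − λ)^{k_λ}
where k_λ is the size of the *largest* Jordan block for λ (equivalently, the smallest k with (A − λI)^k v = 0 for every generalised eigenvector v of λ).

  λ = -3: largest Jordan block has size 2, contributing (x + 3)^2

So m_A(x) = (x + 3)^2 = x^2 + 6*x + 9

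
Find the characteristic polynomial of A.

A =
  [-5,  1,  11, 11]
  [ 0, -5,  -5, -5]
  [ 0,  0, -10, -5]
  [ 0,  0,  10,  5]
x^4 + 15*x^3 + 75*x^2 + 125*x

Expanding det(x·I − A) (e.g. by cofactor expansion or by noting that A is similar to its Jordan form J, which has the same characteristic polynomial as A) gives
  χ_A(x) = x^4 + 15*x^3 + 75*x^2 + 125*x
which factors as x*(x + 5)^3. The eigenvalues (with algebraic multiplicities) are λ = -5 with multiplicity 3, λ = 0 with multiplicity 1.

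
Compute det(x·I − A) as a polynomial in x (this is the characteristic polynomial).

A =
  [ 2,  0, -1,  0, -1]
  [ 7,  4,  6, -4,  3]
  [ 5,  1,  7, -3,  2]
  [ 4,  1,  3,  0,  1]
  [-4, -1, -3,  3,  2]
x^5 - 15*x^4 + 90*x^3 - 270*x^2 + 405*x - 243

Expanding det(x·I − A) (e.g. by cofactor expansion or by noting that A is similar to its Jordan form J, which has the same characteristic polynomial as A) gives
  χ_A(x) = x^5 - 15*x^4 + 90*x^3 - 270*x^2 + 405*x - 243
which factors as (x - 3)^5. The eigenvalues (with algebraic multiplicities) are λ = 3 with multiplicity 5.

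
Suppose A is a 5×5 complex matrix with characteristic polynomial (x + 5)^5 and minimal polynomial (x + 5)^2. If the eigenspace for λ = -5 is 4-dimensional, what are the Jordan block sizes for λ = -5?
Block sizes for λ = -5: [2, 1, 1, 1]

Step 1 — from the characteristic polynomial, algebraic multiplicity of λ = -5 is 5. From dim ker(A − (-5)·I) = 4, there are exactly 4 Jordan blocks for λ = -5.
Step 2 — from the minimal polynomial, the factor (x + 5)^2 tells us the largest block for λ = -5 has size 2.
Step 3 — with total size 5, 4 blocks, and largest block 2, the block sizes (in nonincreasing order) are [2, 1, 1, 1].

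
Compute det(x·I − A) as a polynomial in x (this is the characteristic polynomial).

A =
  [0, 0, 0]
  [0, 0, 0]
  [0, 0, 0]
x^3

Expanding det(x·I − A) (e.g. by cofactor expansion or by noting that A is similar to its Jordan form J, which has the same characteristic polynomial as A) gives
  χ_A(x) = x^3
which factors as x^3. The eigenvalues (with algebraic multiplicities) are λ = 0 with multiplicity 3.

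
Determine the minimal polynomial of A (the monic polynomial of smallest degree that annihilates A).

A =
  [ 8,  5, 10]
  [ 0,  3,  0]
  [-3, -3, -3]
x^2 - 5*x + 6

The characteristic polynomial is χ_A(x) = (x - 3)^2*(x - 2), so the eigenvalues are known. The minimal polynomial is
  m_A(x) = Π_λ (x − λ)^{k_λ}
where k_λ is the size of the *largest* Jordan block for λ (equivalently, the smallest k with (A − λI)^k v = 0 for every generalised eigenvector v of λ).

  λ = 2: largest Jordan block has size 1, contributing (x − 2)
  λ = 3: largest Jordan block has size 1, contributing (x − 3)

So m_A(x) = (x - 3)*(x - 2) = x^2 - 5*x + 6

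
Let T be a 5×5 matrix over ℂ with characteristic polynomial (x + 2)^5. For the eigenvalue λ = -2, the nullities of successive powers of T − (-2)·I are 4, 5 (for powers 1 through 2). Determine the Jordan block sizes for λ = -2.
Block sizes for λ = -2: [2, 1, 1, 1]

From the dimensions of kernels of powers, the number of Jordan blocks of size at least j is d_j − d_{j−1} where d_j = dim ker(N^j) (with d_0 = 0). Computing the differences gives [4, 1].
The number of blocks of size exactly k is (#blocks of size ≥ k) − (#blocks of size ≥ k + 1), so the partition is: 3 block(s) of size 1, 1 block(s) of size 2.
In nonincreasing order the block sizes are [2, 1, 1, 1].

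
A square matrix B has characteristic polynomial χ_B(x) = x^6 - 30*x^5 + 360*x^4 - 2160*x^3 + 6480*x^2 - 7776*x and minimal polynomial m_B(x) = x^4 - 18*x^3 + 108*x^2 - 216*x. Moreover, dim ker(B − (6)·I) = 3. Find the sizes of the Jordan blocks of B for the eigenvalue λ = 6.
Block sizes for λ = 6: [3, 1, 1]

Step 1 — from the characteristic polynomial, algebraic multiplicity of λ = 6 is 5. From dim ker(B − (6)·I) = 3, there are exactly 3 Jordan blocks for λ = 6.
Step 2 — from the minimal polynomial, the factor (x − 6)^3 tells us the largest block for λ = 6 has size 3.
Step 3 — with total size 5, 3 blocks, and largest block 3, the block sizes (in nonincreasing order) are [3, 1, 1].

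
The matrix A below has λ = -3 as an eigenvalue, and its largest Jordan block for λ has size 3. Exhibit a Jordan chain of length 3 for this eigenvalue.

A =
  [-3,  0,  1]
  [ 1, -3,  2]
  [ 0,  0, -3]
A Jordan chain for λ = -3 of length 3:
v_1 = (0, 1, 0)ᵀ
v_2 = (1, 2, 0)ᵀ
v_3 = (0, 0, 1)ᵀ

Let N = A − (-3)·I. We want v_3 with N^3 v_3 = 0 but N^2 v_3 ≠ 0; then v_{j-1} := N · v_j for j = 3, …, 2.

Pick v_3 = (0, 0, 1)ᵀ.
Then v_2 = N · v_3 = (1, 2, 0)ᵀ.
Then v_1 = N · v_2 = (0, 1, 0)ᵀ.

Sanity check: (A − (-3)·I) v_1 = (0, 0, 0)ᵀ = 0. ✓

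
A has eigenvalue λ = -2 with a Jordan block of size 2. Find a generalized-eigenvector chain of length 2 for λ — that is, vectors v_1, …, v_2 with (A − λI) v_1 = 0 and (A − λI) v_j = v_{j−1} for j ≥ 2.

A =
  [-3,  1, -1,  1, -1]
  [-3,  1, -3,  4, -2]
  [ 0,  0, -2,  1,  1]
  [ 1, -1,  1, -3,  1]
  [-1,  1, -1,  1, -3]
A Jordan chain for λ = -2 of length 2:
v_1 = (-1, -3, 0, 1, -1)ᵀ
v_2 = (1, 0, 0, 0, 0)ᵀ

Let N = A − (-2)·I. We want v_2 with N^2 v_2 = 0 but N^1 v_2 ≠ 0; then v_{j-1} := N · v_j for j = 2, …, 2.

Pick v_2 = (1, 0, 0, 0, 0)ᵀ.
Then v_1 = N · v_2 = (-1, -3, 0, 1, -1)ᵀ.

Sanity check: (A − (-2)·I) v_1 = (0, 0, 0, 0, 0)ᵀ = 0. ✓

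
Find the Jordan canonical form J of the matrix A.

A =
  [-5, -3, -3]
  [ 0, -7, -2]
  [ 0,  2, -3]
J_2(-5) ⊕ J_1(-5)

The characteristic polynomial is
  det(x·I − A) = x^3 + 15*x^2 + 75*x + 125 = (x + 5)^3

Eigenvalues and multiplicities (the geometric multiplicity of λ is n − rank(A − λI), which equals the number of Jordan blocks for λ):
  λ = -5: algebraic multiplicity = 3, geometric multiplicity = 2

Determining the block sizes for each eigenvalue:
  λ = -5: 2 blocks summing to 3 forces exactly one block of size 2 and the rest size 1 → block sizes [2, 1]

Assembling the blocks gives a Jordan form
J =
  [-5,  1,  0]
  [ 0, -5,  0]
  [ 0,  0, -5]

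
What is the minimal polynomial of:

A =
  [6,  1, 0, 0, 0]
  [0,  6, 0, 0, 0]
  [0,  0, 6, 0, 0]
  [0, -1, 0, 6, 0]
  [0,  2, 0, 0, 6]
x^2 - 12*x + 36

The characteristic polynomial is χ_A(x) = (x - 6)^5, so the eigenvalues are known. The minimal polynomial is
  m_A(x) = Π_λ (x − λ)^{k_λ}
where k_λ is the size of the *largest* Jordan block for λ (equivalently, the smallest k with (A − λI)^k v = 0 for every generalised eigenvector v of λ).

  λ = 6: largest Jordan block has size 2, contributing (x − 6)^2

So m_A(x) = (x - 6)^2 = x^2 - 12*x + 36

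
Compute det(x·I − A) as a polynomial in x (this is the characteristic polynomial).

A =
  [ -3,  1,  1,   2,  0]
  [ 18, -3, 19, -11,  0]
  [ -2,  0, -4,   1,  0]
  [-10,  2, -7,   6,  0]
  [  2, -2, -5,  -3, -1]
x^5 + 5*x^4 + 10*x^3 + 10*x^2 + 5*x + 1

Expanding det(x·I − A) (e.g. by cofactor expansion or by noting that A is similar to its Jordan form J, which has the same characteristic polynomial as A) gives
  χ_A(x) = x^5 + 5*x^4 + 10*x^3 + 10*x^2 + 5*x + 1
which factors as (x + 1)^5. The eigenvalues (with algebraic multiplicities) are λ = -1 with multiplicity 5.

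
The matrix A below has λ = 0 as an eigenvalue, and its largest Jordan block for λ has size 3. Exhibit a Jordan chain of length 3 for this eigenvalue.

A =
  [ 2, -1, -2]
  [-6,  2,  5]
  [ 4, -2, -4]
A Jordan chain for λ = 0 of length 3:
v_1 = (2, -4, 4)ᵀ
v_2 = (2, -6, 4)ᵀ
v_3 = (1, 0, 0)ᵀ

Let N = A − (0)·I. We want v_3 with N^3 v_3 = 0 but N^2 v_3 ≠ 0; then v_{j-1} := N · v_j for j = 3, …, 2.

Pick v_3 = (1, 0, 0)ᵀ.
Then v_2 = N · v_3 = (2, -6, 4)ᵀ.
Then v_1 = N · v_2 = (2, -4, 4)ᵀ.

Sanity check: (A − (0)·I) v_1 = (0, 0, 0)ᵀ = 0. ✓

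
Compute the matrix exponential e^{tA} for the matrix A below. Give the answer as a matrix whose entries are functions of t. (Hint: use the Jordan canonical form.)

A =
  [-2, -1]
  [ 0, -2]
e^{tA} =
  [exp(-2*t), -t*exp(-2*t)]
  [0, exp(-2*t)]

Strategy: write A = P · J · P⁻¹ where J is a Jordan canonical form, so e^{tA} = P · e^{tJ} · P⁻¹, and e^{tJ} can be computed block-by-block.

A has Jordan form
J =
  [-2,  1]
  [ 0, -2]
(up to reordering of blocks).

Per-block formulas:
  For a 2×2 Jordan block J_2(-2): exp(t · J_2(-2)) = e^(-2t)·(I + t·N), where N is the 2×2 nilpotent shift.

After assembling e^{tJ} and conjugating by P, we get:

e^{tA} =
  [exp(-2*t), -t*exp(-2*t)]
  [0, exp(-2*t)]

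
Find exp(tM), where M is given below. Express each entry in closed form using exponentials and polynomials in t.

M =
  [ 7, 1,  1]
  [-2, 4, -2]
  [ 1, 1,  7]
e^{tM} =
  [t*exp(6*t) + exp(6*t), t*exp(6*t), t*exp(6*t)]
  [-2*t*exp(6*t), -2*t*exp(6*t) + exp(6*t), -2*t*exp(6*t)]
  [t*exp(6*t), t*exp(6*t), t*exp(6*t) + exp(6*t)]

Strategy: write M = P · J · P⁻¹ where J is a Jordan canonical form, so e^{tM} = P · e^{tJ} · P⁻¹, and e^{tJ} can be computed block-by-block.

M has Jordan form
J =
  [6, 1, 0]
  [0, 6, 0]
  [0, 0, 6]
(up to reordering of blocks).

Per-block formulas:
  For a 1×1 block at λ = 6: exp(t · [6]) = [e^(6t)].
  For a 2×2 Jordan block J_2(6): exp(t · J_2(6)) = e^(6t)·(I + t·N), where N is the 2×2 nilpotent shift.

After assembling e^{tJ} and conjugating by P, we get:

e^{tM} =
  [t*exp(6*t) + exp(6*t), t*exp(6*t), t*exp(6*t)]
  [-2*t*exp(6*t), -2*t*exp(6*t) + exp(6*t), -2*t*exp(6*t)]
  [t*exp(6*t), t*exp(6*t), t*exp(6*t) + exp(6*t)]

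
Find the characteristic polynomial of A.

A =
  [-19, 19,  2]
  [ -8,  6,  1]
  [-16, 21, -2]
x^3 + 15*x^2 + 75*x + 125

Expanding det(x·I − A) (e.g. by cofactor expansion or by noting that A is similar to its Jordan form J, which has the same characteristic polynomial as A) gives
  χ_A(x) = x^3 + 15*x^2 + 75*x + 125
which factors as (x + 5)^3. The eigenvalues (with algebraic multiplicities) are λ = -5 with multiplicity 3.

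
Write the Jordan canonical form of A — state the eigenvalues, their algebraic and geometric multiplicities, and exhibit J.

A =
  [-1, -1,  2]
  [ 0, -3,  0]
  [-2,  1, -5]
J_2(-3) ⊕ J_1(-3)

The characteristic polynomial is
  det(x·I − A) = x^3 + 9*x^2 + 27*x + 27 = (x + 3)^3

Eigenvalues and multiplicities (the geometric multiplicity of λ is n − rank(A − λI), which equals the number of Jordan blocks for λ):
  λ = -3: algebraic multiplicity = 3, geometric multiplicity = 2

Determining the block sizes for each eigenvalue:
  λ = -3: 2 blocks summing to 3 forces exactly one block of size 2 and the rest size 1 → block sizes [2, 1]

Assembling the blocks gives a Jordan form
J =
  [-3,  1,  0]
  [ 0, -3,  0]
  [ 0,  0, -3]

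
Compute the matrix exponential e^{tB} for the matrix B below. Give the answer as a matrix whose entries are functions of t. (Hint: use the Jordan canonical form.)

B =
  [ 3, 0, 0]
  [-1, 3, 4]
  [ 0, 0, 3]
e^{tB} =
  [exp(3*t), 0, 0]
  [-t*exp(3*t), exp(3*t), 4*t*exp(3*t)]
  [0, 0, exp(3*t)]

Strategy: write B = P · J · P⁻¹ where J is a Jordan canonical form, so e^{tB} = P · e^{tJ} · P⁻¹, and e^{tJ} can be computed block-by-block.

B has Jordan form
J =
  [3, 1, 0]
  [0, 3, 0]
  [0, 0, 3]
(up to reordering of blocks).

Per-block formulas:
  For a 1×1 block at λ = 3: exp(t · [3]) = [e^(3t)].
  For a 2×2 Jordan block J_2(3): exp(t · J_2(3)) = e^(3t)·(I + t·N), where N is the 2×2 nilpotent shift.

After assembling e^{tJ} and conjugating by P, we get:

e^{tB} =
  [exp(3*t), 0, 0]
  [-t*exp(3*t), exp(3*t), 4*t*exp(3*t)]
  [0, 0, exp(3*t)]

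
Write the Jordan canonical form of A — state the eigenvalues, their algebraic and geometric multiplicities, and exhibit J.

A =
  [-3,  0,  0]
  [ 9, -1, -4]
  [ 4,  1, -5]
J_3(-3)

The characteristic polynomial is
  det(x·I − A) = x^3 + 9*x^2 + 27*x + 27 = (x + 3)^3

Eigenvalues and multiplicities (the geometric multiplicity of λ is n − rank(A − λI), which equals the number of Jordan blocks for λ):
  λ = -3: algebraic multiplicity = 3, geometric multiplicity = 1

Determining the block sizes for each eigenvalue:
  λ = -3: one block (gm = 1), so the single block has size am = 3 → block sizes [3]

Assembling the blocks gives a Jordan form
J =
  [-3,  1,  0]
  [ 0, -3,  1]
  [ 0,  0, -3]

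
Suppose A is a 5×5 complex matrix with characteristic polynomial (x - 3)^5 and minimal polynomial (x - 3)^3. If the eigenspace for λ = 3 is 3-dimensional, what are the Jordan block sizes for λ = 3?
Block sizes for λ = 3: [3, 1, 1]

Step 1 — from the characteristic polynomial, algebraic multiplicity of λ = 3 is 5. From dim ker(A − (3)·I) = 3, there are exactly 3 Jordan blocks for λ = 3.
Step 2 — from the minimal polynomial, the factor (x − 3)^3 tells us the largest block for λ = 3 has size 3.
Step 3 — with total size 5, 3 blocks, and largest block 3, the block sizes (in nonincreasing order) are [3, 1, 1].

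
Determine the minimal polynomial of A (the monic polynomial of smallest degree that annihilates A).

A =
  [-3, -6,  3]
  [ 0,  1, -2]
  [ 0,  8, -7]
x^2 + 6*x + 9

The characteristic polynomial is χ_A(x) = (x + 3)^3, so the eigenvalues are known. The minimal polynomial is
  m_A(x) = Π_λ (x − λ)^{k_λ}
where k_λ is the size of the *largest* Jordan block for λ (equivalently, the smallest k with (A − λI)^k v = 0 for every generalised eigenvector v of λ).

  λ = -3: largest Jordan block has size 2, contributing (x + 3)^2

So m_A(x) = (x + 3)^2 = x^2 + 6*x + 9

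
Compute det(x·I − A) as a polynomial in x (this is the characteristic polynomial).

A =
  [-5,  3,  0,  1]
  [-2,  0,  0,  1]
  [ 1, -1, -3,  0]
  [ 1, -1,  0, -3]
x^4 + 11*x^3 + 45*x^2 + 81*x + 54

Expanding det(x·I − A) (e.g. by cofactor expansion or by noting that A is similar to its Jordan form J, which has the same characteristic polynomial as A) gives
  χ_A(x) = x^4 + 11*x^3 + 45*x^2 + 81*x + 54
which factors as (x + 2)*(x + 3)^3. The eigenvalues (with algebraic multiplicities) are λ = -3 with multiplicity 3, λ = -2 with multiplicity 1.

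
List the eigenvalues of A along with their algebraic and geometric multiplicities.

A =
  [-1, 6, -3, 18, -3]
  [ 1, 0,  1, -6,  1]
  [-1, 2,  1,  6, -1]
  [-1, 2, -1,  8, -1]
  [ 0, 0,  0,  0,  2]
λ = 2: alg = 5, geom = 4

Step 1 — factor the characteristic polynomial to read off the algebraic multiplicities:
  χ_A(x) = (x - 2)^5

Step 2 — compute geometric multiplicities via the rank-nullity identity g(λ) = n − rank(A − λI):
  rank(A − (2)·I) = 1, so dim ker(A − (2)·I) = n − 1 = 4

Summary:
  λ = 2: algebraic multiplicity = 5, geometric multiplicity = 4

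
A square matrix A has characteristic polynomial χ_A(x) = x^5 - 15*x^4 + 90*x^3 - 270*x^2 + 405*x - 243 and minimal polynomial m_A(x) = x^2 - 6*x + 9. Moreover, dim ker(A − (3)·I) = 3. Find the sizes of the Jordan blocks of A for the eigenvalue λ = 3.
Block sizes for λ = 3: [2, 2, 1]

Step 1 — from the characteristic polynomial, algebraic multiplicity of λ = 3 is 5. From dim ker(A − (3)·I) = 3, there are exactly 3 Jordan blocks for λ = 3.
Step 2 — from the minimal polynomial, the factor (x − 3)^2 tells us the largest block for λ = 3 has size 2.
Step 3 — with total size 5, 3 blocks, and largest block 2, the block sizes (in nonincreasing order) are [2, 2, 1].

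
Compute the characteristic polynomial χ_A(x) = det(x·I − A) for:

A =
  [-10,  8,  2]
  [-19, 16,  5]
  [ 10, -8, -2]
x^3 - 4*x^2

Expanding det(x·I − A) (e.g. by cofactor expansion or by noting that A is similar to its Jordan form J, which has the same characteristic polynomial as A) gives
  χ_A(x) = x^3 - 4*x^2
which factors as x^2*(x - 4). The eigenvalues (with algebraic multiplicities) are λ = 0 with multiplicity 2, λ = 4 with multiplicity 1.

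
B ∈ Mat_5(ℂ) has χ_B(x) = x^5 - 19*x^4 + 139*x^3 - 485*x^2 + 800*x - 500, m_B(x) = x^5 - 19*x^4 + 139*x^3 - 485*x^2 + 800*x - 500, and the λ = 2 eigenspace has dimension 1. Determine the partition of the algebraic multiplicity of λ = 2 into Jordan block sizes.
Block sizes for λ = 2: [2]

Step 1 — from the characteristic polynomial, algebraic multiplicity of λ = 2 is 2. From dim ker(B − (2)·I) = 1, there are exactly 1 Jordan blocks for λ = 2.
Step 2 — from the minimal polynomial, the factor (x − 2)^2 tells us the largest block for λ = 2 has size 2.
Step 3 — with total size 2, 1 blocks, and largest block 2, the block sizes (in nonincreasing order) are [2].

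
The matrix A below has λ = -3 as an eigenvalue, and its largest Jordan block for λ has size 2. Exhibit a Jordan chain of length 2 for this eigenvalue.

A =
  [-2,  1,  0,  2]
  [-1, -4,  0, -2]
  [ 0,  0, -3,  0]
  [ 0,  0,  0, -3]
A Jordan chain for λ = -3 of length 2:
v_1 = (1, -1, 0, 0)ᵀ
v_2 = (1, 0, 0, 0)ᵀ

Let N = A − (-3)·I. We want v_2 with N^2 v_2 = 0 but N^1 v_2 ≠ 0; then v_{j-1} := N · v_j for j = 2, …, 2.

Pick v_2 = (1, 0, 0, 0)ᵀ.
Then v_1 = N · v_2 = (1, -1, 0, 0)ᵀ.

Sanity check: (A − (-3)·I) v_1 = (0, 0, 0, 0)ᵀ = 0. ✓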